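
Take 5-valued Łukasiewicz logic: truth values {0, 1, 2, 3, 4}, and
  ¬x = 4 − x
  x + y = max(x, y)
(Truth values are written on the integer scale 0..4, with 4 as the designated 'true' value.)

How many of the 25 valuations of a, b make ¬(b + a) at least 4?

value 4: 1 assignment (counts)
value 3: 3 assignments
value 2: 5 assignments
value 1: 7 assignments
value 0: 9 assignments
So 1 of the 25 assignments meets the threshold.

1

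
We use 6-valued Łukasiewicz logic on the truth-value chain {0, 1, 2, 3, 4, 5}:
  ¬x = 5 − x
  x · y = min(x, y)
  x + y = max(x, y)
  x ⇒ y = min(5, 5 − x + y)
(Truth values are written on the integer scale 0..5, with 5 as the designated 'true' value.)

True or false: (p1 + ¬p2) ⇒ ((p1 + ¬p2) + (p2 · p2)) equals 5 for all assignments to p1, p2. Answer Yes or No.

At p1 = 1, p2 = 5, for instance:
¬p2 = ¬5 = 0
p1 + ¬p2 = 1 + 0 = 1
p2 · p2 = 5 · 5 = 5
(p1 + ¬p2) + (p2 · p2) = 1 + 5 = 5
(p1 + ¬p2) ⇒ ((p1 + ¬p2) + (p2 · p2)) = 1 ⇒ 5 = 5
and checking the remaining 35 assignments likewise gives ≥ 5 in every case.

Yes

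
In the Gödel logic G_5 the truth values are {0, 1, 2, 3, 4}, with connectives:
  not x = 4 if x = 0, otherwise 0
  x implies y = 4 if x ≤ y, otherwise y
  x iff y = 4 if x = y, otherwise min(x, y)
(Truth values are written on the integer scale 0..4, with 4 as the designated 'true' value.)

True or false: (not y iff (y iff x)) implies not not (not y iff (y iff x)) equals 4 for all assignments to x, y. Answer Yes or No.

Yes

At x = 4, y = 1, for instance:
not y = not 1 = 0
y iff x = 1 iff 4 = 1
not y iff (y iff x) = 0 iff 1 = 0
not (not y iff (y iff x)) = not 0 = 4
not not (not y iff (y iff x)) = not 4 = 0
(not y iff (y iff x)) implies not not (not y iff (y iff x)) = 0 implies 0 = 4
and checking the remaining 24 assignments likewise gives ≥ 4 in every case.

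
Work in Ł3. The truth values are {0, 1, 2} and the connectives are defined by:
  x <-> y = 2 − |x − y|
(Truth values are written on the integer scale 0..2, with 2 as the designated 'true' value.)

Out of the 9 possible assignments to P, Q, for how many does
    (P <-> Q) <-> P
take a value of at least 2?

4

P = 0, Q = 0 ↦ 0  <
P = 0, Q = 1 ↦ 1  <
P = 0, Q = 2 ↦ 2  ≥
P = 1, Q = 0 ↦ 2  ≥
P = 1, Q = 1 ↦ 1  <
P = 1, Q = 2 ↦ 2  ≥
P = 2, Q = 0 ↦ 0  <
P = 2, Q = 1 ↦ 1  <
P = 2, Q = 2 ↦ 2  ≥
So 4 of the 9 assignments meet the threshold.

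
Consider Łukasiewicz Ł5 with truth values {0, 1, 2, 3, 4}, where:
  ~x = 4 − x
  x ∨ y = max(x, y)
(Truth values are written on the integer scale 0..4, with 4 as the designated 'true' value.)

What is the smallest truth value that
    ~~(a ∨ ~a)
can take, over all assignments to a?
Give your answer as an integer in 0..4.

Take a = 2:
~a = ~2 = 2
a ∨ ~a = 2 ∨ 2 = 2
~(a ∨ ~a) = ~2 = 2
~~(a ∨ ~a) = ~2 = 2
No assignment yields a value below 2, so this is the minimum.

2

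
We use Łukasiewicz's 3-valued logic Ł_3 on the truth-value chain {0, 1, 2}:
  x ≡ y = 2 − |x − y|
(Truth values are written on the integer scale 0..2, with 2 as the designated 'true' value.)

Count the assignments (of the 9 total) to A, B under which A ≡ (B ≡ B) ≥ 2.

A = 0, B = 0 ↦ 0  <
A = 0, B = 1 ↦ 0  <
A = 0, B = 2 ↦ 0  <
A = 1, B = 0 ↦ 1  <
A = 1, B = 1 ↦ 1  <
A = 1, B = 2 ↦ 1  <
A = 2, B = 0 ↦ 2  ≥
A = 2, B = 1 ↦ 2  ≥
A = 2, B = 2 ↦ 2  ≥
So 3 of the 9 assignments meet the threshold.

3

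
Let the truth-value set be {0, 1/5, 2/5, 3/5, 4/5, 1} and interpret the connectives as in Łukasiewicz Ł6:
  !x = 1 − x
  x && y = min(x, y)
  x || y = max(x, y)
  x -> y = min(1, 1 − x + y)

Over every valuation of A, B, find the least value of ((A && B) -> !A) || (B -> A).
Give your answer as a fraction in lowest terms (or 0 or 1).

Take A = 3/5, B = 4/5:
A && B = 3/5 && 4/5 = 3/5
!A = !3/5 = 2/5
(A && B) -> !A = 3/5 -> 2/5 = 4/5
B -> A = 4/5 -> 3/5 = 4/5
((A && B) -> !A) || (B -> A) = 4/5 || 4/5 = 4/5
No assignment yields a value below 4/5, so this is the minimum.

4/5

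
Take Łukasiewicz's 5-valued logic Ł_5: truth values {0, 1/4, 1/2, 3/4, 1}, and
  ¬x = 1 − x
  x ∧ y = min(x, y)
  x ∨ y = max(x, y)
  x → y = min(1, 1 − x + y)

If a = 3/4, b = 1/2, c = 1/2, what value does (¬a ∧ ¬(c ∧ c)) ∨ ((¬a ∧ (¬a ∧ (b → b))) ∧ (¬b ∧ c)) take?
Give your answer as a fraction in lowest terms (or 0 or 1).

1/4

¬a = ¬3/4 = 1/4
c ∧ c = 1/2 ∧ 1/2 = 1/2
¬(c ∧ c) = ¬1/2 = 1/2
¬a ∧ ¬(c ∧ c) = 1/4 ∧ 1/2 = 1/4
¬a = ¬3/4 = 1/4
¬a = ¬3/4 = 1/4
b → b = 1/2 → 1/2 = 1
¬a ∧ (b → b) = 1/4 ∧ 1 = 1/4
¬a ∧ (¬a ∧ (b → b)) = 1/4 ∧ 1/4 = 1/4
¬b = ¬1/2 = 1/2
¬b ∧ c = 1/2 ∧ 1/2 = 1/2
(¬a ∧ (¬a ∧ (b → b))) ∧ (¬b ∧ c) = 1/4 ∧ 1/2 = 1/4
(¬a ∧ ¬(c ∧ c)) ∨ ((¬a ∧ (¬a ∧ (b → b))) ∧ (¬b ∧ c)) = 1/4 ∨ 1/4 = 1/4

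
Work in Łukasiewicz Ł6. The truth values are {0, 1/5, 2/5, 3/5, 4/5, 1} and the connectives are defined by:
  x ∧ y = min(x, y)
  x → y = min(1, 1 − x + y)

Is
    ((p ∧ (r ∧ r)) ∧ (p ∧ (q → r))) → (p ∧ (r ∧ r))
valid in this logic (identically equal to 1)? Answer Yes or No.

At p = 1/5, q = 4/5, r = 2/5, for instance:
r ∧ r = 2/5 ∧ 2/5 = 2/5
p ∧ (r ∧ r) = 1/5 ∧ 2/5 = 1/5
q → r = 4/5 → 2/5 = 3/5
p ∧ (q → r) = 1/5 ∧ 3/5 = 1/5
(p ∧ (r ∧ r)) ∧ (p ∧ (q → r)) = 1/5 ∧ 1/5 = 1/5
((p ∧ (r ∧ r)) ∧ (p ∧ (q → r))) → (p ∧ (r ∧ r)) = 1/5 → 1/5 = 1
and checking the remaining 215 assignments likewise gives ≥ 1 in every case.

Yes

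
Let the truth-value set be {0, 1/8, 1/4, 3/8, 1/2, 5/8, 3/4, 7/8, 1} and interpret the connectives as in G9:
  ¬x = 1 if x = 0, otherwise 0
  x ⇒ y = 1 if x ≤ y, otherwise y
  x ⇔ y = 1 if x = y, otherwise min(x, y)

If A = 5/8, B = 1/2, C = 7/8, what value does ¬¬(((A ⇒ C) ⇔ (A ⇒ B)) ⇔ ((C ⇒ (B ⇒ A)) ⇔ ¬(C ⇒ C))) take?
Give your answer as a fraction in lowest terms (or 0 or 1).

A ⇒ C = 5/8 ⇒ 7/8 = 1
A ⇒ B = 5/8 ⇒ 1/2 = 1/2
(A ⇒ C) ⇔ (A ⇒ B) = 1 ⇔ 1/2 = 1/2
B ⇒ A = 1/2 ⇒ 5/8 = 1
C ⇒ (B ⇒ A) = 7/8 ⇒ 1 = 1
C ⇒ C = 7/8 ⇒ 7/8 = 1
¬(C ⇒ C) = ¬1 = 0
(C ⇒ (B ⇒ A)) ⇔ ¬(C ⇒ C) = 1 ⇔ 0 = 0
((A ⇒ C) ⇔ (A ⇒ B)) ⇔ ((C ⇒ (B ⇒ A)) ⇔ ¬(C ⇒ C)) = 1/2 ⇔ 0 = 0
¬(((A ⇒ C) ⇔ (A ⇒ B)) ⇔ ((C ⇒ (B ⇒ A)) ⇔ ¬(C ⇒ C))) = ¬0 = 1
¬¬(((A ⇒ C) ⇔ (A ⇒ B)) ⇔ ((C ⇒ (B ⇒ A)) ⇔ ¬(C ⇒ C))) = ¬1 = 0

0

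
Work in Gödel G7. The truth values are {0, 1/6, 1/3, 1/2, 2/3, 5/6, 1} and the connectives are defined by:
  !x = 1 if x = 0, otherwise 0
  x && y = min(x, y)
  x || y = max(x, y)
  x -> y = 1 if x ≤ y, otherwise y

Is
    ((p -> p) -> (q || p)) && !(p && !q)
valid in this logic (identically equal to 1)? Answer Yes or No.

Counterexample: take p = 0, q = 0.
p -> p = 0 -> 0 = 1
q || p = 0 || 0 = 0
(p -> p) -> (q || p) = 1 -> 0 = 0
!q = !0 = 1
p && !q = 0 && 1 = 0
!(p && !q) = !0 = 1
((p -> p) -> (q || p)) && !(p && !q) = 0 && 1 = 0
This gives 0 ≠ 1.

No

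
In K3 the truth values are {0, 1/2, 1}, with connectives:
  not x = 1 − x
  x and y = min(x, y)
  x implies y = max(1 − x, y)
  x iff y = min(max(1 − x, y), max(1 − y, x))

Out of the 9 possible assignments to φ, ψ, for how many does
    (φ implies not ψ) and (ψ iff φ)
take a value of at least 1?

φ = 0, ψ = 0 ↦ 1  ≥
φ = 0, ψ = 1/2 ↦ 1/2  <
φ = 0, ψ = 1 ↦ 0  <
φ = 1/2, ψ = 0 ↦ 1/2  <
φ = 1/2, ψ = 1/2 ↦ 1/2  <
φ = 1/2, ψ = 1 ↦ 1/2  <
φ = 1, ψ = 0 ↦ 0  <
φ = 1, ψ = 1/2 ↦ 1/2  <
φ = 1, ψ = 1 ↦ 0  <
So 1 of the 9 assignments meets the threshold.

1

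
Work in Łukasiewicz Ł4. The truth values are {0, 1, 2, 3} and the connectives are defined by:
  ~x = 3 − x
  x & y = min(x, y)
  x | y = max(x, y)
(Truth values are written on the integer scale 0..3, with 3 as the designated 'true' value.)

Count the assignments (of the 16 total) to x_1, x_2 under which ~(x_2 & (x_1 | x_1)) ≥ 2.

12

x_1 = 0, x_2 = 0 ↦ 3  ≥
x_1 = 0, x_2 = 1 ↦ 3  ≥
x_1 = 0, x_2 = 2 ↦ 3  ≥
x_1 = 0, x_2 = 3 ↦ 3  ≥
x_1 = 1, x_2 = 0 ↦ 3  ≥
x_1 = 1, x_2 = 1 ↦ 2  ≥
x_1 = 1, x_2 = 2 ↦ 2  ≥
x_1 = 1, x_2 = 3 ↦ 2  ≥
x_1 = 2, x_2 = 0 ↦ 3  ≥
x_1 = 2, x_2 = 1 ↦ 2  ≥
x_1 = 2, x_2 = 2 ↦ 1  <
x_1 = 2, x_2 = 3 ↦ 1  <
x_1 = 3, x_2 = 0 ↦ 3  ≥
x_1 = 3, x_2 = 1 ↦ 2  ≥
x_1 = 3, x_2 = 2 ↦ 1  <
x_1 = 3, x_2 = 3 ↦ 0  <
So 12 of the 16 assignments meet the threshold.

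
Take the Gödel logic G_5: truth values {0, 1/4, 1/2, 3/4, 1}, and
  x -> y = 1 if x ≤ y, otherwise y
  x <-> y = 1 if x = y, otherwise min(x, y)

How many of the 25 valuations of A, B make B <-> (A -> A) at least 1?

value 1: 5 assignments (counts)
value 3/4: 5 assignments
value 1/2: 5 assignments
value 1/4: 5 assignments
value 0: 5 assignments
So 5 of the 25 assignments meet the threshold.

5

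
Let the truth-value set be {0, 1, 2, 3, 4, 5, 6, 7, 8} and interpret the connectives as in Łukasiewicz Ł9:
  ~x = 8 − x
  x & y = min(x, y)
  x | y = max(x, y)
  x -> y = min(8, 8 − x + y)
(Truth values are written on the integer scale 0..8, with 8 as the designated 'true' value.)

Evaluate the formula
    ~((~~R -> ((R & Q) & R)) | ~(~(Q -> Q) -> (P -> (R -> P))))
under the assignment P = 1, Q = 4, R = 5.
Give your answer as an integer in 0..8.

1

~R = ~5 = 3
~~R = ~3 = 5
R & Q = 5 & 4 = 4
(R & Q) & R = 4 & 5 = 4
~~R -> ((R & Q) & R) = 5 -> 4 = 7
Q -> Q = 4 -> 4 = 8
~(Q -> Q) = ~8 = 0
R -> P = 5 -> 1 = 4
P -> (R -> P) = 1 -> 4 = 8
~(Q -> Q) -> (P -> (R -> P)) = 0 -> 8 = 8
~(~(Q -> Q) -> (P -> (R -> P))) = ~8 = 0
(~~R -> ((R & Q) & R)) | ~(~(Q -> Q) -> (P -> (R -> P))) = 7 | 0 = 7
~((~~R -> ((R & Q) & R)) | ~(~(Q -> Q) -> (P -> (R -> P)))) = ~7 = 1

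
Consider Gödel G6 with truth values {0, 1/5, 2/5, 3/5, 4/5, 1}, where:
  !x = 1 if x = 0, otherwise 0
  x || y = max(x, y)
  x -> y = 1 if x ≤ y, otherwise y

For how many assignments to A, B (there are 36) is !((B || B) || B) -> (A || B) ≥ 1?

31

value 1: 31 assignments (counts)
value 4/5: 1 assignment
value 3/5: 1 assignment
value 2/5: 1 assignment
value 1/5: 1 assignment
value 0: 1 assignment
So 31 of the 36 assignments meet the threshold.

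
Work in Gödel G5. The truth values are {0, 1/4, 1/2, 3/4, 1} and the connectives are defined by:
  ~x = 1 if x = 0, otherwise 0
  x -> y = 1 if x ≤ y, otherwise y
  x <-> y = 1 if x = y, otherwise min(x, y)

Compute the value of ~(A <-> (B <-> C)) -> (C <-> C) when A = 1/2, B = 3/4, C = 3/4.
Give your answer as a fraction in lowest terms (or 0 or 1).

B <-> C = 3/4 <-> 3/4 = 1
A <-> (B <-> C) = 1/2 <-> 1 = 1/2
~(A <-> (B <-> C)) = ~1/2 = 0
C <-> C = 3/4 <-> 3/4 = 1
~(A <-> (B <-> C)) -> (C <-> C) = 0 -> 1 = 1

1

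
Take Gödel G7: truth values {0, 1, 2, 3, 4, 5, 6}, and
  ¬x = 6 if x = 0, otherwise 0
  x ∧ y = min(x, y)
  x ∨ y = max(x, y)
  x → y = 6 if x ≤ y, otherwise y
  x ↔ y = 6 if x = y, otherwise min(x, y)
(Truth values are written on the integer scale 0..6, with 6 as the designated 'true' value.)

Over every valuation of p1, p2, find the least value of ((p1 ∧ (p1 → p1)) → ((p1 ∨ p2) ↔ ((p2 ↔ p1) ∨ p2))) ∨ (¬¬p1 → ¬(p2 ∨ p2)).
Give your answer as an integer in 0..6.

Take p1 = 2, p2 = 1:
p1 → p1 = 2 → 2 = 6
p1 ∧ (p1 → p1) = 2 ∧ 6 = 2
p1 ∨ p2 = 2 ∨ 1 = 2
p2 ↔ p1 = 1 ↔ 2 = 1
(p2 ↔ p1) ∨ p2 = 1 ∨ 1 = 1
(p1 ∨ p2) ↔ ((p2 ↔ p1) ∨ p2) = 2 ↔ 1 = 1
(p1 ∧ (p1 → p1)) → ((p1 ∨ p2) ↔ ((p2 ↔ p1) ∨ p2)) = 2 → 1 = 1
¬p1 = ¬2 = 0
¬¬p1 = ¬0 = 6
p2 ∨ p2 = 1 ∨ 1 = 1
¬(p2 ∨ p2) = ¬1 = 0
¬¬p1 → ¬(p2 ∨ p2) = 6 → 0 = 0
((p1 ∧ (p1 → p1)) → ((p1 ∨ p2) ↔ ((p2 ↔ p1) ∨ p2))) ∨ (¬¬p1 → ¬(p2 ∨ p2)) = 1 ∨ 0 = 1
No assignment yields a value below 1, so this is the minimum.

1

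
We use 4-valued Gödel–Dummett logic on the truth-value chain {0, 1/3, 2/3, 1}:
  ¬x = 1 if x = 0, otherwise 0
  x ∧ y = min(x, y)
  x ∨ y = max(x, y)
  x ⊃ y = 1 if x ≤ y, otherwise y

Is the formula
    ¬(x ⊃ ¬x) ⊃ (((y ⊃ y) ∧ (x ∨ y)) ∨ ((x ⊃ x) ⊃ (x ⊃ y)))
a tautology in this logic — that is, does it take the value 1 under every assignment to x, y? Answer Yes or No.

No

Counterexample: take x = 1/3, y = 0.
¬x = ¬1/3 = 0
x ⊃ ¬x = 1/3 ⊃ 0 = 0
¬(x ⊃ ¬x) = ¬0 = 1
y ⊃ y = 0 ⊃ 0 = 1
x ∨ y = 1/3 ∨ 0 = 1/3
(y ⊃ y) ∧ (x ∨ y) = 1 ∧ 1/3 = 1/3
x ⊃ x = 1/3 ⊃ 1/3 = 1
x ⊃ y = 1/3 ⊃ 0 = 0
(x ⊃ x) ⊃ (x ⊃ y) = 1 ⊃ 0 = 0
((y ⊃ y) ∧ (x ∨ y)) ∨ ((x ⊃ x) ⊃ (x ⊃ y)) = 1/3 ∨ 0 = 1/3
¬(x ⊃ ¬x) ⊃ (((y ⊃ y) ∧ (x ∨ y)) ∨ ((x ⊃ x) ⊃ (x ⊃ y))) = 1 ⊃ 1/3 = 1/3
This gives 1/3 ≠ 1.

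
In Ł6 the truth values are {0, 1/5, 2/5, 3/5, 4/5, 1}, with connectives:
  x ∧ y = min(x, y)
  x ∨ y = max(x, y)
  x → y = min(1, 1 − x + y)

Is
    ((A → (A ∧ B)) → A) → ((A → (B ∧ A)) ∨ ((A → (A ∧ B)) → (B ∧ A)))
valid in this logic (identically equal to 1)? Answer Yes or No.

No

Counterexample: take A = 2/5, B = 0.
A ∧ B = 2/5 ∧ 0 = 0
A → (A ∧ B) = 2/5 → 0 = 3/5
(A → (A ∧ B)) → A = 3/5 → 2/5 = 4/5
B ∧ A = 0 ∧ 2/5 = 0
A → (B ∧ A) = 2/5 → 0 = 3/5
A ∧ B = 2/5 ∧ 0 = 0
A → (A ∧ B) = 2/5 → 0 = 3/5
(A → (A ∧ B)) → (B ∧ A) = 3/5 → 0 = 2/5
(A → (B ∧ A)) ∨ ((A → (A ∧ B)) → (B ∧ A)) = 3/5 ∨ 2/5 = 3/5
((A → (A ∧ B)) → A) → ((A → (B ∧ A)) ∨ ((A → (A ∧ B)) → (B ∧ A))) = 4/5 → 3/5 = 4/5
This gives 4/5 ≠ 1.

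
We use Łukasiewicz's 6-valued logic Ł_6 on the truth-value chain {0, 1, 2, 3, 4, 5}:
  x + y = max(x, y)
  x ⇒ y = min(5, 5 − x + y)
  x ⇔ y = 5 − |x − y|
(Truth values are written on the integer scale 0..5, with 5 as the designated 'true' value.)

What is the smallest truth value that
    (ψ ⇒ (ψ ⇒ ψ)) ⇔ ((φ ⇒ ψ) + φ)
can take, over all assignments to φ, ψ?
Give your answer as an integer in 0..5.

Take φ = 2, ψ = 0:
ψ ⇒ ψ = 0 ⇒ 0 = 5
ψ ⇒ (ψ ⇒ ψ) = 0 ⇒ 5 = 5
φ ⇒ ψ = 2 ⇒ 0 = 3
(φ ⇒ ψ) + φ = 3 + 2 = 3
(ψ ⇒ (ψ ⇒ ψ)) ⇔ ((φ ⇒ ψ) + φ) = 5 ⇔ 3 = 3
No assignment yields a value below 3, so this is the minimum.

3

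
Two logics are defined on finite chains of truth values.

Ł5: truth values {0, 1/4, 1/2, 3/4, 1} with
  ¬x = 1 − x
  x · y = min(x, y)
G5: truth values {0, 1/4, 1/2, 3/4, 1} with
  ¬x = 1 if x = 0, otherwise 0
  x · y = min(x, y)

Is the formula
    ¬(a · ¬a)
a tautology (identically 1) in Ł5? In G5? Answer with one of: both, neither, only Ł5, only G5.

only G5

In Ł5: at a = 1/4 the value is 3/4 — not a tautology.
In G5: every assignment gives 1 — tautology.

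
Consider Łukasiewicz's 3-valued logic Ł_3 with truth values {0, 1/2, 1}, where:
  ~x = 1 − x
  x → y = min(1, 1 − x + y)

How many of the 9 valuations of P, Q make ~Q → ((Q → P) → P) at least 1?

P = 0, Q = 0 ↦ 0  <
P = 0, Q = 1/2 ↦ 1  ≥
P = 0, Q = 1 ↦ 1  ≥
P = 1/2, Q = 0 ↦ 1/2  <
P = 1/2, Q = 1/2 ↦ 1  ≥
P = 1/2, Q = 1 ↦ 1  ≥
P = 1, Q = 0 ↦ 1  ≥
P = 1, Q = 1/2 ↦ 1  ≥
P = 1, Q = 1 ↦ 1  ≥
So 7 of the 9 assignments meet the threshold.

7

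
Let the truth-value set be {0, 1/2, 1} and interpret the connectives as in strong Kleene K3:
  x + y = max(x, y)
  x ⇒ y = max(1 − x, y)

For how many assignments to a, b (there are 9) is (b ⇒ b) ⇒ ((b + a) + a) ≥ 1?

a = 0, b = 0 ↦ 0  <
a = 0, b = 1/2 ↦ 1/2  <
a = 0, b = 1 ↦ 1  ≥
a = 1/2, b = 0 ↦ 1/2  <
a = 1/2, b = 1/2 ↦ 1/2  <
a = 1/2, b = 1 ↦ 1  ≥
a = 1, b = 0 ↦ 1  ≥
a = 1, b = 1/2 ↦ 1  ≥
a = 1, b = 1 ↦ 1  ≥
So 5 of the 9 assignments meet the threshold.

5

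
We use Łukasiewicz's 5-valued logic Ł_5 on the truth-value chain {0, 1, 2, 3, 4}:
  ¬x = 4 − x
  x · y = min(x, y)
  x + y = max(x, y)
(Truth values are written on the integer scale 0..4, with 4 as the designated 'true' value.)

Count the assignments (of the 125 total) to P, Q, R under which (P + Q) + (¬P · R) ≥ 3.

value 4: 49 assignments (counts)
value 3: 43 assignments (counts)
value 2: 25 assignments
value 1: 7 assignments
value 0: 1 assignment
So 92 of the 125 assignments meet the threshold.

92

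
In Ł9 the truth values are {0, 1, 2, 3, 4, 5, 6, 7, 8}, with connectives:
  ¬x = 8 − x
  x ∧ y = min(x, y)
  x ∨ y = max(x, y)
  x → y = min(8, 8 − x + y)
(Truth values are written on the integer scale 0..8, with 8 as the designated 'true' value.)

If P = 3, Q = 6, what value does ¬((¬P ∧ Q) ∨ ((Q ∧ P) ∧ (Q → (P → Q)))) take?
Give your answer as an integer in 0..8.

3

¬P = ¬3 = 5
¬P ∧ Q = 5 ∧ 6 = 5
Q ∧ P = 6 ∧ 3 = 3
P → Q = 3 → 6 = 8
Q → (P → Q) = 6 → 8 = 8
(Q ∧ P) ∧ (Q → (P → Q)) = 3 ∧ 8 = 3
(¬P ∧ Q) ∨ ((Q ∧ P) ∧ (Q → (P → Q))) = 5 ∨ 3 = 5
¬((¬P ∧ Q) ∨ ((Q ∧ P) ∧ (Q → (P → Q)))) = ¬5 = 3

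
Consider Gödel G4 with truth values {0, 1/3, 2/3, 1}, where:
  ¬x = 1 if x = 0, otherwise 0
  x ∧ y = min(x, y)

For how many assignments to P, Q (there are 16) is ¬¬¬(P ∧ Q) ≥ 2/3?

7

P = 0, Q = 0 ↦ 1  ≥
P = 0, Q = 1/3 ↦ 1  ≥
P = 0, Q = 2/3 ↦ 1  ≥
P = 0, Q = 1 ↦ 1  ≥
P = 1/3, Q = 0 ↦ 1  ≥
P = 1/3, Q = 1/3 ↦ 0  <
P = 1/3, Q = 2/3 ↦ 0  <
P = 1/3, Q = 1 ↦ 0  <
P = 2/3, Q = 0 ↦ 1  ≥
P = 2/3, Q = 1/3 ↦ 0  <
P = 2/3, Q = 2/3 ↦ 0  <
P = 2/3, Q = 1 ↦ 0  <
P = 1, Q = 0 ↦ 1  ≥
P = 1, Q = 1/3 ↦ 0  <
P = 1, Q = 2/3 ↦ 0  <
P = 1, Q = 1 ↦ 0  <
So 7 of the 16 assignments meet the threshold.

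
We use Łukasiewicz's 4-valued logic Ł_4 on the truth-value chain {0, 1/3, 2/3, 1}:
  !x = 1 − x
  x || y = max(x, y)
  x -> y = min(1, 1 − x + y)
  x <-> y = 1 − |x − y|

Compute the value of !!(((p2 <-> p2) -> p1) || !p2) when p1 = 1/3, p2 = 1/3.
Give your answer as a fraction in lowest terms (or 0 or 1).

2/3

p2 <-> p2 = 1/3 <-> 1/3 = 1
(p2 <-> p2) -> p1 = 1 -> 1/3 = 1/3
!p2 = !1/3 = 2/3
((p2 <-> p2) -> p1) || !p2 = 1/3 || 2/3 = 2/3
!(((p2 <-> p2) -> p1) || !p2) = !2/3 = 1/3
!!(((p2 <-> p2) -> p1) || !p2) = !1/3 = 2/3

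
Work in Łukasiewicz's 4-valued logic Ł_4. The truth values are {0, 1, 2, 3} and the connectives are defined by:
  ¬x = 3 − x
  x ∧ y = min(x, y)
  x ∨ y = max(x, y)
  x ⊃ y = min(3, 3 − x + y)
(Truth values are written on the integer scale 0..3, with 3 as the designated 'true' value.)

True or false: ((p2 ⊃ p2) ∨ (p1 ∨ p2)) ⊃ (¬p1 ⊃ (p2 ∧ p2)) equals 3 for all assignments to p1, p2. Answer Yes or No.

No

Counterexample: take p1 = 0, p2 = 0.
p2 ⊃ p2 = 0 ⊃ 0 = 3
p1 ∨ p2 = 0 ∨ 0 = 0
(p2 ⊃ p2) ∨ (p1 ∨ p2) = 3 ∨ 0 = 3
¬p1 = ¬0 = 3
p2 ∧ p2 = 0 ∧ 0 = 0
¬p1 ⊃ (p2 ∧ p2) = 3 ⊃ 0 = 0
((p2 ⊃ p2) ∨ (p1 ∨ p2)) ⊃ (¬p1 ⊃ (p2 ∧ p2)) = 3 ⊃ 0 = 0
This gives 0 ≠ 3.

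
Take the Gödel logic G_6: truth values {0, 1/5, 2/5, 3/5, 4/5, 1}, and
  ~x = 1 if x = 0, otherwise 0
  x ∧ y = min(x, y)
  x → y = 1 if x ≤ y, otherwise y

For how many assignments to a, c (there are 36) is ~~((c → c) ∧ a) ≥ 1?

value 1: 30 assignments (counts)
value 0: 6 assignments
So 30 of the 36 assignments meet the threshold.

30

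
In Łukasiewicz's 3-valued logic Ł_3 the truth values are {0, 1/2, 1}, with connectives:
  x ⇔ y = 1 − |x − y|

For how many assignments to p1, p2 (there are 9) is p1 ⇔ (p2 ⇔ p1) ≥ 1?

p1 = 0, p2 = 0 ↦ 0  <
p1 = 0, p2 = 1/2 ↦ 1/2  <
p1 = 0, p2 = 1 ↦ 1  ≥
p1 = 1/2, p2 = 0 ↦ 1  ≥
p1 = 1/2, p2 = 1/2 ↦ 1/2  <
p1 = 1/2, p2 = 1 ↦ 1  ≥
p1 = 1, p2 = 0 ↦ 0  <
p1 = 1, p2 = 1/2 ↦ 1/2  <
p1 = 1, p2 = 1 ↦ 1  ≥
So 4 of the 9 assignments meet the threshold.

4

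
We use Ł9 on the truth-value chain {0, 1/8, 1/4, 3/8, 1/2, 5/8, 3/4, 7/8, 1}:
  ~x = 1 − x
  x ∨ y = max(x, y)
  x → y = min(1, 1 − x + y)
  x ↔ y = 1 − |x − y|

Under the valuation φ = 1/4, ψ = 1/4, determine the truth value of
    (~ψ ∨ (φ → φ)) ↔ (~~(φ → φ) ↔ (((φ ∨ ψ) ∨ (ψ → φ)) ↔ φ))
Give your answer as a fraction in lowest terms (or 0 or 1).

1/4

~ψ = ~1/4 = 3/4
φ → φ = 1/4 → 1/4 = 1
~ψ ∨ (φ → φ) = 3/4 ∨ 1 = 1
φ → φ = 1/4 → 1/4 = 1
~(φ → φ) = ~1 = 0
~~(φ → φ) = ~0 = 1
φ ∨ ψ = 1/4 ∨ 1/4 = 1/4
ψ → φ = 1/4 → 1/4 = 1
(φ ∨ ψ) ∨ (ψ → φ) = 1/4 ∨ 1 = 1
((φ ∨ ψ) ∨ (ψ → φ)) ↔ φ = 1 ↔ 1/4 = 1/4
~~(φ → φ) ↔ (((φ ∨ ψ) ∨ (ψ → φ)) ↔ φ) = 1 ↔ 1/4 = 1/4
(~ψ ∨ (φ → φ)) ↔ (~~(φ → φ) ↔ (((φ ∨ ψ) ∨ (ψ → φ)) ↔ φ)) = 1 ↔ 1/4 = 1/4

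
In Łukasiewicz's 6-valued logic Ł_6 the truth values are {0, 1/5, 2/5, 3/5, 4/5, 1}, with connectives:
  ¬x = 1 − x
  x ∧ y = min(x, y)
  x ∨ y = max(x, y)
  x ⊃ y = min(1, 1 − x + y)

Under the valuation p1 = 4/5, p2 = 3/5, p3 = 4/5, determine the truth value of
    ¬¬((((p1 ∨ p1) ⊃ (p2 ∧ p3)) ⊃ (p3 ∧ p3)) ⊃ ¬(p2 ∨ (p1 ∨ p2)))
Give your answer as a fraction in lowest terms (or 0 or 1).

1/5

p1 ∨ p1 = 4/5 ∨ 4/5 = 4/5
p2 ∧ p3 = 3/5 ∧ 4/5 = 3/5
(p1 ∨ p1) ⊃ (p2 ∧ p3) = 4/5 ⊃ 3/5 = 4/5
p3 ∧ p3 = 4/5 ∧ 4/5 = 4/5
((p1 ∨ p1) ⊃ (p2 ∧ p3)) ⊃ (p3 ∧ p3) = 4/5 ⊃ 4/5 = 1
p1 ∨ p2 = 4/5 ∨ 3/5 = 4/5
p2 ∨ (p1 ∨ p2) = 3/5 ∨ 4/5 = 4/5
¬(p2 ∨ (p1 ∨ p2)) = ¬4/5 = 1/5
(((p1 ∨ p1) ⊃ (p2 ∧ p3)) ⊃ (p3 ∧ p3)) ⊃ ¬(p2 ∨ (p1 ∨ p2)) = 1 ⊃ 1/5 = 1/5
¬((((p1 ∨ p1) ⊃ (p2 ∧ p3)) ⊃ (p3 ∧ p3)) ⊃ ¬(p2 ∨ (p1 ∨ p2))) = ¬1/5 = 4/5
¬¬((((p1 ∨ p1) ⊃ (p2 ∧ p3)) ⊃ (p3 ∧ p3)) ⊃ ¬(p2 ∨ (p1 ∨ p2))) = ¬4/5 = 1/5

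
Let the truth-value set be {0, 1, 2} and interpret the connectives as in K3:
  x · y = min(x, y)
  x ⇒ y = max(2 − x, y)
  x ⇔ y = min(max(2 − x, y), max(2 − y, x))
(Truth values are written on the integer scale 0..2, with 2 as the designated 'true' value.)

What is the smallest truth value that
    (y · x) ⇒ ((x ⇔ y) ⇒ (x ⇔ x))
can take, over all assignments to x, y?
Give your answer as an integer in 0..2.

Take x = 1, y = 1:
y · x = 1 · 1 = 1
x ⇔ y = 1 ⇔ 1 = 1
x ⇔ x = 1 ⇔ 1 = 1
(x ⇔ y) ⇒ (x ⇔ x) = 1 ⇒ 1 = 1
(y · x) ⇒ ((x ⇔ y) ⇒ (x ⇔ x)) = 1 ⇒ 1 = 1
No assignment yields a value below 1, so this is the minimum.

1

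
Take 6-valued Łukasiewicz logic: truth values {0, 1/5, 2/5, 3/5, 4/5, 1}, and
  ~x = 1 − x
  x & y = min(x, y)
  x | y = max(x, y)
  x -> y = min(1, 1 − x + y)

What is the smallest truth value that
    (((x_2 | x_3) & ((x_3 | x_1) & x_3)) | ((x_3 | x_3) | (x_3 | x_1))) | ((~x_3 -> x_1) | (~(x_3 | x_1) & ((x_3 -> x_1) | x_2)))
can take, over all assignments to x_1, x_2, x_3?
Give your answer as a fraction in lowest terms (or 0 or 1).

3/5

Take x_1 = 0, x_2 = 0, x_3 = 2/5:
x_2 | x_3 = 0 | 2/5 = 2/5
x_3 | x_1 = 2/5 | 0 = 2/5
(x_3 | x_1) & x_3 = 2/5 & 2/5 = 2/5
(x_2 | x_3) & ((x_3 | x_1) & x_3) = 2/5 & 2/5 = 2/5
x_3 | x_3 = 2/5 | 2/5 = 2/5
x_3 | x_1 = 2/5 | 0 = 2/5
(x_3 | x_3) | (x_3 | x_1) = 2/5 | 2/5 = 2/5
((x_2 | x_3) & ((x_3 | x_1) & x_3)) | ((x_3 | x_3) | (x_3 | x_1)) = 2/5 | 2/5 = 2/5
~x_3 = ~2/5 = 3/5
~x_3 -> x_1 = 3/5 -> 0 = 2/5
x_3 | x_1 = 2/5 | 0 = 2/5
~(x_3 | x_1) = ~2/5 = 3/5
x_3 -> x_1 = 2/5 -> 0 = 3/5
(x_3 -> x_1) | x_2 = 3/5 | 0 = 3/5
~(x_3 | x_1) & ((x_3 -> x_1) | x_2) = 3/5 & 3/5 = 3/5
(~x_3 -> x_1) | (~(x_3 | x_1) & ((x_3 -> x_1) | x_2)) = 2/5 | 3/5 = 3/5
(((x_2 | x_3) & ((x_3 | x_1) & x_3)) | ((x_3 | x_3) | (x_3 | x_1))) | ((~x_3 -> x_1) | (~(x_3 | x_1) & ((x_3 -> x_1) | x_2))) = 2/5 | 3/5 = 3/5
No assignment yields a value below 3/5, so this is the minimum.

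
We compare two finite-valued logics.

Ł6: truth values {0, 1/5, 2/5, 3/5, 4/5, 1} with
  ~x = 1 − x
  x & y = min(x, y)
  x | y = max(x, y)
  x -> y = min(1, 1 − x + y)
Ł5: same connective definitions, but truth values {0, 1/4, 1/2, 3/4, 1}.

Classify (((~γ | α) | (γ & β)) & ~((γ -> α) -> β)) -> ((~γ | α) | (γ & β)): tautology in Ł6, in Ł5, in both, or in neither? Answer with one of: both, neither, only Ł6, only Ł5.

both

In Ł6: every assignment gives 1 — tautology.
In Ł5: every assignment gives 1 — tautology.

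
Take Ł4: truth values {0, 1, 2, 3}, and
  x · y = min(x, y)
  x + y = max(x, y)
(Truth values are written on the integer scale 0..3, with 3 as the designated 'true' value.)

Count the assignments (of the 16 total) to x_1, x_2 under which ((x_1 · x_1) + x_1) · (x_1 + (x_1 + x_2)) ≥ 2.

8

x_1 = 0, x_2 = 0 ↦ 0  <
x_1 = 0, x_2 = 1 ↦ 0  <
x_1 = 0, x_2 = 2 ↦ 0  <
x_1 = 0, x_2 = 3 ↦ 0  <
x_1 = 1, x_2 = 0 ↦ 1  <
x_1 = 1, x_2 = 1 ↦ 1  <
x_1 = 1, x_2 = 2 ↦ 1  <
x_1 = 1, x_2 = 3 ↦ 1  <
x_1 = 2, x_2 = 0 ↦ 2  ≥
x_1 = 2, x_2 = 1 ↦ 2  ≥
x_1 = 2, x_2 = 2 ↦ 2  ≥
x_1 = 2, x_2 = 3 ↦ 2  ≥
x_1 = 3, x_2 = 0 ↦ 3  ≥
x_1 = 3, x_2 = 1 ↦ 3  ≥
x_1 = 3, x_2 = 2 ↦ 3  ≥
x_1 = 3, x_2 = 3 ↦ 3  ≥
So 8 of the 16 assignments meet the threshold.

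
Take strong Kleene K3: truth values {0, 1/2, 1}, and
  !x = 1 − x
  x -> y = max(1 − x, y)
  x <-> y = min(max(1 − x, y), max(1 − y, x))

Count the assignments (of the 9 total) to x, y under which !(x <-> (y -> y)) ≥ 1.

x = 0, y = 0 ↦ 1  ≥
x = 0, y = 1/2 ↦ 1/2  <
x = 0, y = 1 ↦ 1  ≥
x = 1/2, y = 0 ↦ 1/2  <
x = 1/2, y = 1/2 ↦ 1/2  <
x = 1/2, y = 1 ↦ 1/2  <
x = 1, y = 0 ↦ 0  <
x = 1, y = 1/2 ↦ 1/2  <
x = 1, y = 1 ↦ 0  <
So 2 of the 9 assignments meet the threshold.

2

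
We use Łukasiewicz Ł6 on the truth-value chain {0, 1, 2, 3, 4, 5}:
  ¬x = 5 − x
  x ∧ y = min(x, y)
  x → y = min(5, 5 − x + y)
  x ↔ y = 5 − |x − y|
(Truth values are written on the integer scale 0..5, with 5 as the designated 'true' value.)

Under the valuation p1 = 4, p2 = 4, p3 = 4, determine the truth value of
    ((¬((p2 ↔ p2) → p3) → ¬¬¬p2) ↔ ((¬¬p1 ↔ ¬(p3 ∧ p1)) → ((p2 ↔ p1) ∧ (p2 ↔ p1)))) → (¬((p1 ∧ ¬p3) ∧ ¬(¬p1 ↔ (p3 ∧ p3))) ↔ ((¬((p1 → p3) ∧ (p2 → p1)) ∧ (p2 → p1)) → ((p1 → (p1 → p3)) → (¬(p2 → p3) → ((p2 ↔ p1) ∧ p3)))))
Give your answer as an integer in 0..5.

p2 ↔ p2 = 4 ↔ 4 = 5
(p2 ↔ p2) → p3 = 5 → 4 = 4
¬((p2 ↔ p2) → p3) = ¬4 = 1
¬p2 = ¬4 = 1
¬¬p2 = ¬1 = 4
¬¬¬p2 = ¬4 = 1
¬((p2 ↔ p2) → p3) → ¬¬¬p2 = 1 → 1 = 5
¬p1 = ¬4 = 1
¬¬p1 = ¬1 = 4
p3 ∧ p1 = 4 ∧ 4 = 4
¬(p3 ∧ p1) = ¬4 = 1
¬¬p1 ↔ ¬(p3 ∧ p1) = 4 ↔ 1 = 2
p2 ↔ p1 = 4 ↔ 4 = 5
p2 ↔ p1 = 4 ↔ 4 = 5
(p2 ↔ p1) ∧ (p2 ↔ p1) = 5 ∧ 5 = 5
(¬¬p1 ↔ ¬(p3 ∧ p1)) → ((p2 ↔ p1) ∧ (p2 ↔ p1)) = 2 → 5 = 5
(¬((p2 ↔ p2) → p3) → ¬¬¬p2) ↔ ((¬¬p1 ↔ ¬(p3 ∧ p1)) → ((p2 ↔ p1) ∧ (p2 ↔ p1))) = 5 ↔ 5 = 5
¬p3 = ¬4 = 1
p1 ∧ ¬p3 = 4 ∧ 1 = 1
¬p1 = ¬4 = 1
p3 ∧ p3 = 4 ∧ 4 = 4
¬p1 ↔ (p3 ∧ p3) = 1 ↔ 4 = 2
¬(¬p1 ↔ (p3 ∧ p3)) = ¬2 = 3
(p1 ∧ ¬p3) ∧ ¬(¬p1 ↔ (p3 ∧ p3)) = 1 ∧ 3 = 1
¬((p1 ∧ ¬p3) ∧ ¬(¬p1 ↔ (p3 ∧ p3))) = ¬1 = 4
p1 → p3 = 4 → 4 = 5
p2 → p1 = 4 → 4 = 5
(p1 → p3) ∧ (p2 → p1) = 5 ∧ 5 = 5
¬((p1 → p3) ∧ (p2 → p1)) = ¬5 = 0
p2 → p1 = 4 → 4 = 5
¬((p1 → p3) ∧ (p2 → p1)) ∧ (p2 → p1) = 0 ∧ 5 = 0
p1 → p3 = 4 → 4 = 5
p1 → (p1 → p3) = 4 → 5 = 5
p2 → p3 = 4 → 4 = 5
¬(p2 → p3) = ¬5 = 0
p2 ↔ p1 = 4 ↔ 4 = 5
(p2 ↔ p1) ∧ p3 = 5 ∧ 4 = 4
¬(p2 → p3) → ((p2 ↔ p1) ∧ p3) = 0 → 4 = 5
(p1 → (p1 → p3)) → (¬(p2 → p3) → ((p2 ↔ p1) ∧ p3)) = 5 → 5 = 5
(¬((p1 → p3) ∧ (p2 → p1)) ∧ (p2 → p1)) → ((p1 → (p1 → p3)) → (¬(p2 → p3) → ((p2 ↔ p1) ∧ p3))) = 0 → 5 = 5
¬((p1 ∧ ¬p3) ∧ ¬(¬p1 ↔ (p3 ∧ p3))) ↔ ((¬((p1 → p3) ∧ (p2 → p1)) ∧ (p2 → p1)) → ((p1 → (p1 → p3)) → (¬(p2 → p3) → ((p2 ↔ p1) ∧ p3)))) = 4 ↔ 5 = 4
((¬((p2 ↔ p2) → p3) → ¬¬¬p2) ↔ ((¬¬p1 ↔ ¬(p3 ∧ p1)) → ((p2 ↔ p1) ∧ (p2 ↔ p1)))) → (¬((p1 ∧ ¬p3) ∧ ¬(¬p1 ↔ (p3 ∧ p3))) ↔ ((¬((p1 → p3) ∧ (p2 → p1)) ∧ (p2 → p1)) → ((p1 → (p1 → p3)) → (¬(p2 → p3) → ((p2 ↔ p1) ∧ p3))))) = 5 → 4 = 4

4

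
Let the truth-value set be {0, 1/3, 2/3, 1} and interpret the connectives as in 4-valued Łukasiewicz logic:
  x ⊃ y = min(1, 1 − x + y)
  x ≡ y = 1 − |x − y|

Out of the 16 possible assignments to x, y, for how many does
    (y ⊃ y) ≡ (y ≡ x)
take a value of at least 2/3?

10

x = 0, y = 0 ↦ 1  ≥
x = 0, y = 1/3 ↦ 2/3  ≥
x = 0, y = 2/3 ↦ 1/3  <
x = 0, y = 1 ↦ 0  <
x = 1/3, y = 0 ↦ 2/3  ≥
x = 1/3, y = 1/3 ↦ 1  ≥
x = 1/3, y = 2/3 ↦ 2/3  ≥
x = 1/3, y = 1 ↦ 1/3  <
x = 2/3, y = 0 ↦ 1/3  <
x = 2/3, y = 1/3 ↦ 2/3  ≥
x = 2/3, y = 2/3 ↦ 1  ≥
x = 2/3, y = 1 ↦ 2/3  ≥
x = 1, y = 0 ↦ 0  <
x = 1, y = 1/3 ↦ 1/3  <
x = 1, y = 2/3 ↦ 2/3  ≥
x = 1, y = 1 ↦ 1  ≥
So 10 of the 16 assignments meet the threshold.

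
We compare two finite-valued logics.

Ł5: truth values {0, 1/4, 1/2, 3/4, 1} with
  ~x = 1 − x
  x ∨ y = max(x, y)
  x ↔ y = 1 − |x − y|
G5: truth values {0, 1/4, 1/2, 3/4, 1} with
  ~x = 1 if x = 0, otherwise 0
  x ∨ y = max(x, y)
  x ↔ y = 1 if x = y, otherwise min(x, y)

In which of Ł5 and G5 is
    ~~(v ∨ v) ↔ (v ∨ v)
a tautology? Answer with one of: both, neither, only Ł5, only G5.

In Ł5: every assignment gives 1 — tautology.
In G5: at v = 1/4 the value is 1/4 — not a tautology.

only Ł5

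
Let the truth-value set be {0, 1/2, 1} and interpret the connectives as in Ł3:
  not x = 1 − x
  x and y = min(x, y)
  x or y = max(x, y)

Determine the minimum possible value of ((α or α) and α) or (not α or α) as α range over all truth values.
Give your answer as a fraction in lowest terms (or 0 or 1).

Take α = 1/2:
α or α = 1/2 or 1/2 = 1/2
(α or α) and α = 1/2 and 1/2 = 1/2
not α = not 1/2 = 1/2
not α or α = 1/2 or 1/2 = 1/2
((α or α) and α) or (not α or α) = 1/2 or 1/2 = 1/2
No assignment yields a value below 1/2, so this is the minimum.

1/2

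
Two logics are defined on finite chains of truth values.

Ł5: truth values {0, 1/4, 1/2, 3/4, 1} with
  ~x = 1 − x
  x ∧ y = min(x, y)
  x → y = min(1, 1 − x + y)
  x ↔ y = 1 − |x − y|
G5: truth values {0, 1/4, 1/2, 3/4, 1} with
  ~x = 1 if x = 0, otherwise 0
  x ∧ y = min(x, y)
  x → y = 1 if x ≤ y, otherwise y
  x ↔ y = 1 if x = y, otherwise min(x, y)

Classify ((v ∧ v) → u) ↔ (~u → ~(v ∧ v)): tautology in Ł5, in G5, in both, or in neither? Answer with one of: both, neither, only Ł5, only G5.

only Ł5

In Ł5: every assignment gives 1 — tautology.
In G5: at u = 1/4, v = 1/2 the value is 1/4 — not a tautology.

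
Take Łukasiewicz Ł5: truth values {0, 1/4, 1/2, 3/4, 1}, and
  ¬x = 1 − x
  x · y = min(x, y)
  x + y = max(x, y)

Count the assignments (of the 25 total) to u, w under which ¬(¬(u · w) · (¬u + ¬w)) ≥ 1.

1

value 1: 1 assignment (counts)
value 3/4: 3 assignments
value 1/2: 5 assignments
value 1/4: 7 assignments
value 0: 9 assignments
So 1 of the 25 assignments meets the threshold.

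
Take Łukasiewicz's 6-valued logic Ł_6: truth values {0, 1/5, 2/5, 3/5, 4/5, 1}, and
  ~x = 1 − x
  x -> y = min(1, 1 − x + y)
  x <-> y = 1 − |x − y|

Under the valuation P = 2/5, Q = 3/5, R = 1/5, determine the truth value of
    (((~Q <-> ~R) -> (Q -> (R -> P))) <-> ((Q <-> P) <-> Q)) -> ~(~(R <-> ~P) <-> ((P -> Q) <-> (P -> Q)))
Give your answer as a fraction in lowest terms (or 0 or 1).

~Q = ~3/5 = 2/5
~R = ~1/5 = 4/5
~Q <-> ~R = 2/5 <-> 4/5 = 3/5
R -> P = 1/5 -> 2/5 = 1
Q -> (R -> P) = 3/5 -> 1 = 1
(~Q <-> ~R) -> (Q -> (R -> P)) = 3/5 -> 1 = 1
Q <-> P = 3/5 <-> 2/5 = 4/5
(Q <-> P) <-> Q = 4/5 <-> 3/5 = 4/5
((~Q <-> ~R) -> (Q -> (R -> P))) <-> ((Q <-> P) <-> Q) = 1 <-> 4/5 = 4/5
~P = ~2/5 = 3/5
R <-> ~P = 1/5 <-> 3/5 = 3/5
~(R <-> ~P) = ~3/5 = 2/5
P -> Q = 2/5 -> 3/5 = 1
P -> Q = 2/5 -> 3/5 = 1
(P -> Q) <-> (P -> Q) = 1 <-> 1 = 1
~(R <-> ~P) <-> ((P -> Q) <-> (P -> Q)) = 2/5 <-> 1 = 2/5
~(~(R <-> ~P) <-> ((P -> Q) <-> (P -> Q))) = ~2/5 = 3/5
(((~Q <-> ~R) -> (Q -> (R -> P))) <-> ((Q <-> P) <-> Q)) -> ~(~(R <-> ~P) <-> ((P -> Q) <-> (P -> Q))) = 4/5 -> 3/5 = 4/5

4/5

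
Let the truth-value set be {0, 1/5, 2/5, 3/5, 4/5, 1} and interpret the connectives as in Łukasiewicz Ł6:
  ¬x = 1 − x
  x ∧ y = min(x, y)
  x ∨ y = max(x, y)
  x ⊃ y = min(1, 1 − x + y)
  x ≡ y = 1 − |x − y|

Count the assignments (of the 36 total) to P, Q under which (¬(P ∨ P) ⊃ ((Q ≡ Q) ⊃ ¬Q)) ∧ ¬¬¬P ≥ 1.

value 1: 1 assignment (counts)
value 4/5: 4 assignments
value 3/5: 7 assignments
value 2/5: 9 assignments
value 1/5: 8 assignments
value 0: 7 assignments
So 1 of the 36 assignments meets the threshold.

1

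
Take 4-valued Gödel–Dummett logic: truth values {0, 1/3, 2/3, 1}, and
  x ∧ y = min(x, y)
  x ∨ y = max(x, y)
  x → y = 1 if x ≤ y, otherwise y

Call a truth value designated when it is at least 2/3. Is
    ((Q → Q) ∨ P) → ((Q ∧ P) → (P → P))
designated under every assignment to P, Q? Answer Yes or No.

P = 0, Q = 0 ↦ 1
P = 0, Q = 1/3 ↦ 1
P = 0, Q = 2/3 ↦ 1
P = 0, Q = 1 ↦ 1
P = 1/3, Q = 0 ↦ 1
P = 1/3, Q = 1/3 ↦ 1
P = 1/3, Q = 2/3 ↦ 1
P = 1/3, Q = 1 ↦ 1
P = 2/3, Q = 0 ↦ 1
P = 2/3, Q = 1/3 ↦ 1
P = 2/3, Q = 2/3 ↦ 1
P = 2/3, Q = 1 ↦ 1
P = 1, Q = 0 ↦ 1
P = 1, Q = 1/3 ↦ 1
P = 1, Q = 2/3 ↦ 1
P = 1, Q = 1 ↦ 1
Every assignment gives a value ≥ 2/3.

Yes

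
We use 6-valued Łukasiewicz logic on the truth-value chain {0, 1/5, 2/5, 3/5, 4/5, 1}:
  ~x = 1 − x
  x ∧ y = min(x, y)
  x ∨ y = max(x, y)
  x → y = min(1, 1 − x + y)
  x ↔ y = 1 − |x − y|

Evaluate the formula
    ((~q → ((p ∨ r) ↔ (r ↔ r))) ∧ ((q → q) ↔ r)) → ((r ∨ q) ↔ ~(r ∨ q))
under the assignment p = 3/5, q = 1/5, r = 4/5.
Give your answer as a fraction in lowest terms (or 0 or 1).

3/5

~q = ~1/5 = 4/5
p ∨ r = 3/5 ∨ 4/5 = 4/5
r ↔ r = 4/5 ↔ 4/5 = 1
(p ∨ r) ↔ (r ↔ r) = 4/5 ↔ 1 = 4/5
~q → ((p ∨ r) ↔ (r ↔ r)) = 4/5 → 4/5 = 1
q → q = 1/5 → 1/5 = 1
(q → q) ↔ r = 1 ↔ 4/5 = 4/5
(~q → ((p ∨ r) ↔ (r ↔ r))) ∧ ((q → q) ↔ r) = 1 ∧ 4/5 = 4/5
r ∨ q = 4/5 ∨ 1/5 = 4/5
r ∨ q = 4/5 ∨ 1/5 = 4/5
~(r ∨ q) = ~4/5 = 1/5
(r ∨ q) ↔ ~(r ∨ q) = 4/5 ↔ 1/5 = 2/5
((~q → ((p ∨ r) ↔ (r ↔ r))) ∧ ((q → q) ↔ r)) → ((r ∨ q) ↔ ~(r ∨ q)) = 4/5 → 2/5 = 3/5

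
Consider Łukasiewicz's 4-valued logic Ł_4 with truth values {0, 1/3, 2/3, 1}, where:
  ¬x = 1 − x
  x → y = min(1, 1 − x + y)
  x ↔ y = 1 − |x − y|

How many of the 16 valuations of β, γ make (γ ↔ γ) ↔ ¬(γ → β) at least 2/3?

β = 0, γ = 0 ↦ 0  <
β = 0, γ = 1/3 ↦ 1/3  <
β = 0, γ = 2/3 ↦ 2/3  ≥
β = 0, γ = 1 ↦ 1  ≥
β = 1/3, γ = 0 ↦ 0  <
β = 1/3, γ = 1/3 ↦ 0  <
β = 1/3, γ = 2/3 ↦ 1/3  <
β = 1/3, γ = 1 ↦ 2/3  ≥
β = 2/3, γ = 0 ↦ 0  <
β = 2/3, γ = 1/3 ↦ 0  <
β = 2/3, γ = 2/3 ↦ 0  <
β = 2/3, γ = 1 ↦ 1/3  <
β = 1, γ = 0 ↦ 0  <
β = 1, γ = 1/3 ↦ 0  <
β = 1, γ = 2/3 ↦ 0  <
β = 1, γ = 1 ↦ 0  <
So 3 of the 16 assignments meet the threshold.

3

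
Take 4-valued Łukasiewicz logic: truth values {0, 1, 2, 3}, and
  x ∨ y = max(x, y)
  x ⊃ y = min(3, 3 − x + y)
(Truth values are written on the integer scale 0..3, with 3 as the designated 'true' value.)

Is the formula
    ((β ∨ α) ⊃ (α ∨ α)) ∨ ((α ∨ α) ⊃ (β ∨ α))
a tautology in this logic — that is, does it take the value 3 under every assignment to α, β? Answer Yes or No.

Yes

α = 0, β = 0 ↦ 3
α = 0, β = 1 ↦ 3
α = 0, β = 2 ↦ 3
α = 0, β = 3 ↦ 3
α = 1, β = 0 ↦ 3
α = 1, β = 1 ↦ 3
α = 1, β = 2 ↦ 3
α = 1, β = 3 ↦ 3
α = 2, β = 0 ↦ 3
α = 2, β = 1 ↦ 3
α = 2, β = 2 ↦ 3
α = 2, β = 3 ↦ 3
α = 3, β = 0 ↦ 3
α = 3, β = 1 ↦ 3
α = 3, β = 2 ↦ 3
α = 3, β = 3 ↦ 3
Every assignment gives a value ≥ 3.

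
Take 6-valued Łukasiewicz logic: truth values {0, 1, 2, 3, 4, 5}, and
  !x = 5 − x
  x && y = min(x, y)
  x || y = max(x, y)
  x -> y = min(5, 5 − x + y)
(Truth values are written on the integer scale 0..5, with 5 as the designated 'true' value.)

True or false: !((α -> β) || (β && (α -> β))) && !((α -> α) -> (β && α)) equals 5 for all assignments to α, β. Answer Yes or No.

Counterexample: take α = 0, β = 0.
α -> β = 0 -> 0 = 5
α -> β = 0 -> 0 = 5
β && (α -> β) = 0 && 5 = 0
(α -> β) || (β && (α -> β)) = 5 || 0 = 5
!((α -> β) || (β && (α -> β))) = !5 = 0
α -> α = 0 -> 0 = 5
β && α = 0 && 0 = 0
(α -> α) -> (β && α) = 5 -> 0 = 0
!((α -> α) -> (β && α)) = !0 = 5
!((α -> β) || (β && (α -> β))) && !((α -> α) -> (β && α)) = 0 && 5 = 0
This gives 0 ≠ 5.

No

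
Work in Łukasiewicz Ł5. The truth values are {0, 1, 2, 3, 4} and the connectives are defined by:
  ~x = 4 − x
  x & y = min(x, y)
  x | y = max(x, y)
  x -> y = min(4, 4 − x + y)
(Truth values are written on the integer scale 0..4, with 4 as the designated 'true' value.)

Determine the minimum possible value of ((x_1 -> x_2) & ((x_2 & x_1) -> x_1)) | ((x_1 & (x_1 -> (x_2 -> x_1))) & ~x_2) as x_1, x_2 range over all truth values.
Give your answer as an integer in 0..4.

2

Take x_1 = 2, x_2 = 0:
x_1 -> x_2 = 2 -> 0 = 2
x_2 & x_1 = 0 & 2 = 0
(x_2 & x_1) -> x_1 = 0 -> 2 = 4
(x_1 -> x_2) & ((x_2 & x_1) -> x_1) = 2 & 4 = 2
x_2 -> x_1 = 0 -> 2 = 4
x_1 -> (x_2 -> x_1) = 2 -> 4 = 4
x_1 & (x_1 -> (x_2 -> x_1)) = 2 & 4 = 2
~x_2 = ~0 = 4
(x_1 & (x_1 -> (x_2 -> x_1))) & ~x_2 = 2 & 4 = 2
((x_1 -> x_2) & ((x_2 & x_1) -> x_1)) | ((x_1 & (x_1 -> (x_2 -> x_1))) & ~x_2) = 2 | 2 = 2
No assignment yields a value below 2, so this is the minimum.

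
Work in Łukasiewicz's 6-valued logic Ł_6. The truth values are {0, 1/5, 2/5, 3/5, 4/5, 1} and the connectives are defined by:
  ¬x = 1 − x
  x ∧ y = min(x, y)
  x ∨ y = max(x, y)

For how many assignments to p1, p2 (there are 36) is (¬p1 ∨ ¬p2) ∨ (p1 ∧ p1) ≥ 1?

value 1: 16 assignments (counts)
value 4/5: 12 assignments
value 3/5: 8 assignments
So 16 of the 36 assignments meet the threshold.

16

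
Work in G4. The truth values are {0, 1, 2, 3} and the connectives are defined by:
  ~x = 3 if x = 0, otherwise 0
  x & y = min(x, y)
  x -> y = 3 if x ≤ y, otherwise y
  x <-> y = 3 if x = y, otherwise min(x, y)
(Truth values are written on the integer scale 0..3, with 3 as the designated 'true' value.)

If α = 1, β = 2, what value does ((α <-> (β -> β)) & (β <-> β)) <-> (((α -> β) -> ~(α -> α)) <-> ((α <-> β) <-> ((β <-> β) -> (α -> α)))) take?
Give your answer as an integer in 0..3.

β -> β = 2 -> 2 = 3
α <-> (β -> β) = 1 <-> 3 = 1
β <-> β = 2 <-> 2 = 3
(α <-> (β -> β)) & (β <-> β) = 1 & 3 = 1
α -> β = 1 -> 2 = 3
α -> α = 1 -> 1 = 3
~(α -> α) = ~3 = 0
(α -> β) -> ~(α -> α) = 3 -> 0 = 0
α <-> β = 1 <-> 2 = 1
β <-> β = 2 <-> 2 = 3
α -> α = 1 -> 1 = 3
(β <-> β) -> (α -> α) = 3 -> 3 = 3
(α <-> β) <-> ((β <-> β) -> (α -> α)) = 1 <-> 3 = 1
((α -> β) -> ~(α -> α)) <-> ((α <-> β) <-> ((β <-> β) -> (α -> α))) = 0 <-> 1 = 0
((α <-> (β -> β)) & (β <-> β)) <-> (((α -> β) -> ~(α -> α)) <-> ((α <-> β) <-> ((β <-> β) -> (α -> α)))) = 1 <-> 0 = 0

0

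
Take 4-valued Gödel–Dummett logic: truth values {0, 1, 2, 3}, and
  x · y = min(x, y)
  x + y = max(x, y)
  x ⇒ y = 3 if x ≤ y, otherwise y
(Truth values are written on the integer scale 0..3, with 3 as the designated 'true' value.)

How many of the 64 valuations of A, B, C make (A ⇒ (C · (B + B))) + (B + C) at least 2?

53

value 3: 42 assignments (counts)
value 2: 11 assignments (counts)
value 1: 8 assignments
value 0: 3 assignments
So 53 of the 64 assignments meet the threshold.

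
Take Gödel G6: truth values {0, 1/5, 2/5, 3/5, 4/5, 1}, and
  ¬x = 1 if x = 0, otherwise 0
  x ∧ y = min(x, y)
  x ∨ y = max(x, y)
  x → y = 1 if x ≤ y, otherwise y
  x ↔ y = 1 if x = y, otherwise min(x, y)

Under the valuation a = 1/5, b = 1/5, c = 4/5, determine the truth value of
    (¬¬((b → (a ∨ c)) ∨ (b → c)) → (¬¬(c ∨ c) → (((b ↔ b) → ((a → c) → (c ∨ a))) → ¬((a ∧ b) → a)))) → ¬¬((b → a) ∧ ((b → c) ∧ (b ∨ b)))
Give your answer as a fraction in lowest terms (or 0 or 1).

a ∨ c = 1/5 ∨ 4/5 = 4/5
b → (a ∨ c) = 1/5 → 4/5 = 1
b → c = 1/5 → 4/5 = 1
(b → (a ∨ c)) ∨ (b → c) = 1 ∨ 1 = 1
¬((b → (a ∨ c)) ∨ (b → c)) = ¬1 = 0
¬¬((b → (a ∨ c)) ∨ (b → c)) = ¬0 = 1
c ∨ c = 4/5 ∨ 4/5 = 4/5
¬(c ∨ c) = ¬4/5 = 0
¬¬(c ∨ c) = ¬0 = 1
b ↔ b = 1/5 ↔ 1/5 = 1
a → c = 1/5 → 4/5 = 1
c ∨ a = 4/5 ∨ 1/5 = 4/5
(a → c) → (c ∨ a) = 1 → 4/5 = 4/5
(b ↔ b) → ((a → c) → (c ∨ a)) = 1 → 4/5 = 4/5
a ∧ b = 1/5 ∧ 1/5 = 1/5
(a ∧ b) → a = 1/5 → 1/5 = 1
¬((a ∧ b) → a) = ¬1 = 0
((b ↔ b) → ((a → c) → (c ∨ a))) → ¬((a ∧ b) → a) = 4/5 → 0 = 0
¬¬(c ∨ c) → (((b ↔ b) → ((a → c) → (c ∨ a))) → ¬((a ∧ b) → a)) = 1 → 0 = 0
¬¬((b → (a ∨ c)) ∨ (b → c)) → (¬¬(c ∨ c) → (((b ↔ b) → ((a → c) → (c ∨ a))) → ¬((a ∧ b) → a))) = 1 → 0 = 0
b → a = 1/5 → 1/5 = 1
b → c = 1/5 → 4/5 = 1
b ∨ b = 1/5 ∨ 1/5 = 1/5
(b → c) ∧ (b ∨ b) = 1 ∧ 1/5 = 1/5
(b → a) ∧ ((b → c) ∧ (b ∨ b)) = 1 ∧ 1/5 = 1/5
¬((b → a) ∧ ((b → c) ∧ (b ∨ b))) = ¬1/5 = 0
¬¬((b → a) ∧ ((b → c) ∧ (b ∨ b))) = ¬0 = 1
(¬¬((b → (a ∨ c)) ∨ (b → c)) → (¬¬(c ∨ c) → (((b ↔ b) → ((a → c) → (c ∨ a))) → ¬((a ∧ b) → a)))) → ¬¬((b → a) ∧ ((b → c) ∧ (b ∨ b))) = 0 → 1 = 1

1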